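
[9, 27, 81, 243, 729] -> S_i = 9*3^i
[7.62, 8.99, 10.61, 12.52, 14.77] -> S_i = 7.62*1.18^i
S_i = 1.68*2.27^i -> [1.68, 3.81, 8.66, 19.65, 44.61]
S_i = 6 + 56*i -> [6, 62, 118, 174, 230]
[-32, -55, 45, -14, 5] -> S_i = Random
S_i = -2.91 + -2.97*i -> [-2.91, -5.88, -8.85, -11.82, -14.79]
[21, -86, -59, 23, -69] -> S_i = Random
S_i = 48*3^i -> [48, 144, 432, 1296, 3888]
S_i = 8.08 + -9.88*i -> [8.08, -1.8, -11.68, -21.56, -31.44]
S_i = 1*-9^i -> [1, -9, 81, -729, 6561]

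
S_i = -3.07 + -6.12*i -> [-3.07, -9.19, -15.31, -21.43, -27.55]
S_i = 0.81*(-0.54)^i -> [0.81, -0.44, 0.24, -0.13, 0.07]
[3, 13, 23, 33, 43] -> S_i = 3 + 10*i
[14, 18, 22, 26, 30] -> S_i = 14 + 4*i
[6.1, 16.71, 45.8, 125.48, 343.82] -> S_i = 6.10*2.74^i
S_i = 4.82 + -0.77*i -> [4.82, 4.05, 3.28, 2.51, 1.74]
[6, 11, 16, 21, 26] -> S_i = 6 + 5*i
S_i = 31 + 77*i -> [31, 108, 185, 262, 339]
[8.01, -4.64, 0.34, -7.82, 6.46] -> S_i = Random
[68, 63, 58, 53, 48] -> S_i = 68 + -5*i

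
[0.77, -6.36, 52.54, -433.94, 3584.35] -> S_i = 0.77*(-8.26)^i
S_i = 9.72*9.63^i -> [9.72, 93.6, 901.4, 8680.51, 83593.29]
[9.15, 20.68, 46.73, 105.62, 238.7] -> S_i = 9.15*2.26^i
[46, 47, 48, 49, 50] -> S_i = 46 + 1*i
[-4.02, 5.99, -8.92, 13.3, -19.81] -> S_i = -4.02*(-1.49)^i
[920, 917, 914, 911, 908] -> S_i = 920 + -3*i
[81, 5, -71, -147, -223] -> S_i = 81 + -76*i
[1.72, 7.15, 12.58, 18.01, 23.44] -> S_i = 1.72 + 5.43*i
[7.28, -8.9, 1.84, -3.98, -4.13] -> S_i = Random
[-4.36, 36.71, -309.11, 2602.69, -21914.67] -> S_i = -4.36*(-8.42)^i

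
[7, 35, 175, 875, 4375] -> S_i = 7*5^i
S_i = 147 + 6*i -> [147, 153, 159, 165, 171]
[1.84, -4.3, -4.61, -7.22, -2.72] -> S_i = Random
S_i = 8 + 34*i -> [8, 42, 76, 110, 144]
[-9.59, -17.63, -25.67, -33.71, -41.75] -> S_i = -9.59 + -8.04*i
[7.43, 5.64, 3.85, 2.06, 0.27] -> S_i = 7.43 + -1.79*i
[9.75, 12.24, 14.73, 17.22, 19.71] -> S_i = 9.75 + 2.49*i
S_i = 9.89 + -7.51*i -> [9.89, 2.38, -5.13, -12.64, -20.15]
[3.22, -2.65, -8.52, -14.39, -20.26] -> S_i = 3.22 + -5.87*i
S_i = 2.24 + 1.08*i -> [2.24, 3.32, 4.4, 5.48, 6.56]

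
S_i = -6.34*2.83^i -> [-6.34, -17.94, -50.78, -143.7, -406.66]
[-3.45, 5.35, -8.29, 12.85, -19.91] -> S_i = -3.45*(-1.55)^i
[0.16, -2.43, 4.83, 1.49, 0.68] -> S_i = Random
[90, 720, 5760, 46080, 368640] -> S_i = 90*8^i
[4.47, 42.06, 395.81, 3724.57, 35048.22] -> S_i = 4.47*9.41^i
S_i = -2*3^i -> [-2, -6, -18, -54, -162]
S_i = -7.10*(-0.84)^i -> [-7.1, 5.96, -5.01, 4.21, -3.53]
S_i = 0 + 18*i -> [0, 18, 36, 54, 72]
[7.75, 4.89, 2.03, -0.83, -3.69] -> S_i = 7.75 + -2.86*i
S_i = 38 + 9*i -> [38, 47, 56, 65, 74]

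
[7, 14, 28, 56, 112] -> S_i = 7*2^i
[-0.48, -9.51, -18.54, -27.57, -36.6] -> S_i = -0.48 + -9.03*i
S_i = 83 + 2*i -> [83, 85, 87, 89, 91]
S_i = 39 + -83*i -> [39, -44, -127, -210, -293]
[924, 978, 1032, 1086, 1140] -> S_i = 924 + 54*i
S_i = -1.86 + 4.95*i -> [-1.86, 3.09, 8.04, 12.99, 17.94]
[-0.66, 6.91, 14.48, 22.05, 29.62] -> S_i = -0.66 + 7.57*i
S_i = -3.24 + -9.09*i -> [-3.24, -12.33, -21.42, -30.51, -39.6]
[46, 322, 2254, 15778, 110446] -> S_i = 46*7^i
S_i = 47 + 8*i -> [47, 55, 63, 71, 79]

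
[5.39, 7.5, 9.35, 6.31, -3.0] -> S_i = Random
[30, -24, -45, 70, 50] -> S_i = Random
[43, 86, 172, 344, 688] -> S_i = 43*2^i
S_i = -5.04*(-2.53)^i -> [-5.04, 12.75, -32.26, 81.62, -206.5]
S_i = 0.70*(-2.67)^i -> [0.7, -1.87, 4.99, -13.32, 35.57]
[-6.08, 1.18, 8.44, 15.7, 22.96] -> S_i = -6.08 + 7.26*i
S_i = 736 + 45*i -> [736, 781, 826, 871, 916]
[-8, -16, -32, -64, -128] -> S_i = -8*2^i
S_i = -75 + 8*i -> [-75, -67, -59, -51, -43]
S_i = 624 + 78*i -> [624, 702, 780, 858, 936]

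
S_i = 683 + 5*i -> [683, 688, 693, 698, 703]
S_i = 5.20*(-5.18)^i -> [5.2, -26.94, 139.53, -722.76, 3743.88]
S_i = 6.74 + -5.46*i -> [6.74, 1.28, -4.18, -9.64, -15.1]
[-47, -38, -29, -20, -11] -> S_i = -47 + 9*i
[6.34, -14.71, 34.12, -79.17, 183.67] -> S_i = 6.34*(-2.32)^i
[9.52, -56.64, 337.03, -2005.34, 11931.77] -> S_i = 9.52*(-5.95)^i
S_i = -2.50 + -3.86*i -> [-2.5, -6.36, -10.22, -14.08, -17.94]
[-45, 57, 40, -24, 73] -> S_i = Random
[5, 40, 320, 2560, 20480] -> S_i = 5*8^i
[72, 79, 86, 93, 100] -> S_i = 72 + 7*i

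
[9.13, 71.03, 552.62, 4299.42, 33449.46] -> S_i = 9.13*7.78^i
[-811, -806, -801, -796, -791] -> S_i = -811 + 5*i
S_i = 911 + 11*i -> [911, 922, 933, 944, 955]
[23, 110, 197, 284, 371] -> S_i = 23 + 87*i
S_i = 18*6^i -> [18, 108, 648, 3888, 23328]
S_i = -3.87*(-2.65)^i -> [-3.87, 10.26, -27.18, 72.02, -190.85]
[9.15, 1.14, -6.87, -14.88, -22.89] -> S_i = 9.15 + -8.01*i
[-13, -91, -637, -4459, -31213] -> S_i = -13*7^i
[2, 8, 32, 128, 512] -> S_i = 2*4^i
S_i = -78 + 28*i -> [-78, -50, -22, 6, 34]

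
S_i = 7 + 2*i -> [7, 9, 11, 13, 15]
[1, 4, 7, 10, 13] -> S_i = 1 + 3*i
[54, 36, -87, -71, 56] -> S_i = Random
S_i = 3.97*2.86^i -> [3.97, 11.35, 32.47, 92.87, 265.62]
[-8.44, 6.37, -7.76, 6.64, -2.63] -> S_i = Random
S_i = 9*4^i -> [9, 36, 144, 576, 2304]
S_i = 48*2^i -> [48, 96, 192, 384, 768]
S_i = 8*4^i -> [8, 32, 128, 512, 2048]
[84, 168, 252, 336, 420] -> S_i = 84 + 84*i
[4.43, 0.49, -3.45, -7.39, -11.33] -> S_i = 4.43 + -3.94*i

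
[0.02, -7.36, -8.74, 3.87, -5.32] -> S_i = Random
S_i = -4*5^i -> [-4, -20, -100, -500, -2500]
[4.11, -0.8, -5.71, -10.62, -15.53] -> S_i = 4.11 + -4.91*i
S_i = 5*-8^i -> [5, -40, 320, -2560, 20480]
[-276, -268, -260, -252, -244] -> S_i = -276 + 8*i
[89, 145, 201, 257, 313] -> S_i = 89 + 56*i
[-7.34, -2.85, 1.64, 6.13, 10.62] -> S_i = -7.34 + 4.49*i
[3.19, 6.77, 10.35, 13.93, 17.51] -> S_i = 3.19 + 3.58*i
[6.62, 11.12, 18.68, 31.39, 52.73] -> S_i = 6.62*1.68^i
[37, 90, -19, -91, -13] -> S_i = Random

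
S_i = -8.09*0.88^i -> [-8.09, -7.12, -6.26, -5.51, -4.85]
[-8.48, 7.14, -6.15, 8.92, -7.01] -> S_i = Random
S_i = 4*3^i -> [4, 12, 36, 108, 324]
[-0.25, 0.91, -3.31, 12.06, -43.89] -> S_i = -0.25*(-3.64)^i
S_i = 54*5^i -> [54, 270, 1350, 6750, 33750]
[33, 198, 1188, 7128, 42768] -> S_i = 33*6^i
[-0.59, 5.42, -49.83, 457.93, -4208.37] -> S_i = -0.59*(-9.19)^i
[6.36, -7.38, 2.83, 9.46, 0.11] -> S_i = Random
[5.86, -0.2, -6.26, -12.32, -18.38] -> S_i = 5.86 + -6.06*i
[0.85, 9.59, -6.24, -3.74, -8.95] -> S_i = Random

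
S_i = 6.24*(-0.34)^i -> [6.24, -2.12, 0.72, -0.25, 0.08]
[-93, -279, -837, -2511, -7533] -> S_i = -93*3^i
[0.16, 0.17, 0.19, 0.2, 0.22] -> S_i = 0.16*1.08^i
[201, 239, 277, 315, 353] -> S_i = 201 + 38*i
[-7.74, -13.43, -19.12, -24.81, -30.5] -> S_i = -7.74 + -5.69*i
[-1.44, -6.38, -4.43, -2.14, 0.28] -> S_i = Random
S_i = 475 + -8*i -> [475, 467, 459, 451, 443]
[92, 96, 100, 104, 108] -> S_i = 92 + 4*i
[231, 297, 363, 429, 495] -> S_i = 231 + 66*i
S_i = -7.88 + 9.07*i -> [-7.88, 1.19, 10.26, 19.33, 28.4]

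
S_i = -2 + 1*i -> [-2, -1, 0, 1, 2]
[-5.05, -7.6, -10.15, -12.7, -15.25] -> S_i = -5.05 + -2.55*i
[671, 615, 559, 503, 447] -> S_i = 671 + -56*i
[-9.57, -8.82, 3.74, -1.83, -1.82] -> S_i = Random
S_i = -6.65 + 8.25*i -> [-6.65, 1.6, 9.85, 18.1, 26.35]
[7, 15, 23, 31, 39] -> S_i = 7 + 8*i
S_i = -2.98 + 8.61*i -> [-2.98, 5.63, 14.24, 22.85, 31.46]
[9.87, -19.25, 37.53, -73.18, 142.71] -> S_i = 9.87*(-1.95)^i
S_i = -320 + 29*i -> [-320, -291, -262, -233, -204]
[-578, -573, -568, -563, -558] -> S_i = -578 + 5*i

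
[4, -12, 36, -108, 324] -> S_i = 4*-3^i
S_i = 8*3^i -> [8, 24, 72, 216, 648]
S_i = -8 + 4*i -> [-8, -4, 0, 4, 8]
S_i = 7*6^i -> [7, 42, 252, 1512, 9072]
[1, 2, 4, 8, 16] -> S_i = 1*2^i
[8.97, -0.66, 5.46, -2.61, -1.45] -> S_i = Random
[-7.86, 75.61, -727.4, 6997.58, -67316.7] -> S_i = -7.86*(-9.62)^i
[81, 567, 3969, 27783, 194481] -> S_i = 81*7^i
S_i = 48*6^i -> [48, 288, 1728, 10368, 62208]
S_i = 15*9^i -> [15, 135, 1215, 10935, 98415]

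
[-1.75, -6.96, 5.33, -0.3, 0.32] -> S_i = Random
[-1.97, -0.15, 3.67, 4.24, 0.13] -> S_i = Random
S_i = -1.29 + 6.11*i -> [-1.29, 4.82, 10.93, 17.04, 23.15]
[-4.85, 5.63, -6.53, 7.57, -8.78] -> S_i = -4.85*(-1.16)^i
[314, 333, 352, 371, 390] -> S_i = 314 + 19*i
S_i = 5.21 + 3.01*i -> [5.21, 8.22, 11.23, 14.24, 17.25]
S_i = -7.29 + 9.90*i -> [-7.29, 2.61, 12.51, 22.41, 32.31]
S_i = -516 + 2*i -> [-516, -514, -512, -510, -508]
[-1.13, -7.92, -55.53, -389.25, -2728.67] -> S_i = -1.13*7.01^i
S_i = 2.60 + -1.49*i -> [2.6, 1.11, -0.38, -1.87, -3.36]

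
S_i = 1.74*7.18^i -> [1.74, 12.49, 89.7, 644.05, 4624.31]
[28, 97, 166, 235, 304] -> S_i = 28 + 69*i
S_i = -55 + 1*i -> [-55, -54, -53, -52, -51]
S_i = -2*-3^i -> [-2, 6, -18, 54, -162]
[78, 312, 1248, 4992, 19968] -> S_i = 78*4^i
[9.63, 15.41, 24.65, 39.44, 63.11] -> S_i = 9.63*1.60^i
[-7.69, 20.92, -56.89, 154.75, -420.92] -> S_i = -7.69*(-2.72)^i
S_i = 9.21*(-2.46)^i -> [9.21, -22.66, 55.74, -137.11, 337.29]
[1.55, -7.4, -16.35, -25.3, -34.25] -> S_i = 1.55 + -8.95*i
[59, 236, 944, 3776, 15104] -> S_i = 59*4^i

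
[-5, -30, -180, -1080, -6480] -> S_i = -5*6^i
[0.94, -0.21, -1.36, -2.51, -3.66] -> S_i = 0.94 + -1.15*i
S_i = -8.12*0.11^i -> [-8.12, -0.89, -0.1, -0.01, -0.0]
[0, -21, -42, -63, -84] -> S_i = 0 + -21*i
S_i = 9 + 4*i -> [9, 13, 17, 21, 25]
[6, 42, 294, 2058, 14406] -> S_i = 6*7^i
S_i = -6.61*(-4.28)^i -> [-6.61, 28.29, -121.08, 518.24, -2218.08]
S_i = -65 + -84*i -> [-65, -149, -233, -317, -401]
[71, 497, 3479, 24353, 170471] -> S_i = 71*7^i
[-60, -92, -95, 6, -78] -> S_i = Random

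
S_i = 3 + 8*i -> [3, 11, 19, 27, 35]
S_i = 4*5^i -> [4, 20, 100, 500, 2500]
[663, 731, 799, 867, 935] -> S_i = 663 + 68*i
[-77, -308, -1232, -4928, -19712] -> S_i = -77*4^i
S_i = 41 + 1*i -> [41, 42, 43, 44, 45]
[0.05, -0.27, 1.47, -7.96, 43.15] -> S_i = 0.05*(-5.42)^i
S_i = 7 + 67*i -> [7, 74, 141, 208, 275]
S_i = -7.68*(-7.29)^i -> [-7.68, 55.99, -408.15, 2975.39, -21690.59]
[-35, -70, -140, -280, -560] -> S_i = -35*2^i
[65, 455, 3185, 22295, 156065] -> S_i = 65*7^i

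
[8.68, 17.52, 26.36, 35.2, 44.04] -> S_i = 8.68 + 8.84*i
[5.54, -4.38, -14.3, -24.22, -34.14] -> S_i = 5.54 + -9.92*i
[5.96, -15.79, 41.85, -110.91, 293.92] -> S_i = 5.96*(-2.65)^i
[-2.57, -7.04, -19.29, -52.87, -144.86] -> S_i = -2.57*2.74^i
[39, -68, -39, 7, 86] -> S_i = Random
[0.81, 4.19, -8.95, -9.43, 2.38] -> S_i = Random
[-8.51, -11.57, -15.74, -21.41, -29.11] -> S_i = -8.51*1.36^i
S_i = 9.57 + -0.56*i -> [9.57, 9.01, 8.45, 7.89, 7.33]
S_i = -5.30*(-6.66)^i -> [-5.3, 35.3, -235.08, 1565.66, -10427.32]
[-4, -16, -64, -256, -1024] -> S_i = -4*4^i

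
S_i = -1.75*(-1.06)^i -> [-1.75, 1.86, -1.97, 2.08, -2.21]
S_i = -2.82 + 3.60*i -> [-2.82, 0.78, 4.38, 7.98, 11.58]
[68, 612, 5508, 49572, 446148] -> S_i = 68*9^i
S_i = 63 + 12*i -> [63, 75, 87, 99, 111]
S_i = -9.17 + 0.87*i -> [-9.17, -8.3, -7.43, -6.56, -5.69]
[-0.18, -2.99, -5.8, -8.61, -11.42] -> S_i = -0.18 + -2.81*i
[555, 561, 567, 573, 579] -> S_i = 555 + 6*i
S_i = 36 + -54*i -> [36, -18, -72, -126, -180]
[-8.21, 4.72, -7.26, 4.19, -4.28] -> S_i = Random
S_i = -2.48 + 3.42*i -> [-2.48, 0.94, 4.36, 7.78, 11.2]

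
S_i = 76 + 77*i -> [76, 153, 230, 307, 384]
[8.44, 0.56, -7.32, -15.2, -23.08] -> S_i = 8.44 + -7.88*i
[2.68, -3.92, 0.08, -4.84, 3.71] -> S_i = Random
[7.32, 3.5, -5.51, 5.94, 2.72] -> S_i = Random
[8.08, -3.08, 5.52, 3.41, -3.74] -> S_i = Random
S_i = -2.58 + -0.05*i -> [-2.58, -2.63, -2.68, -2.73, -2.78]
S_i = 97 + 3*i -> [97, 100, 103, 106, 109]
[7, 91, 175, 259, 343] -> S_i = 7 + 84*i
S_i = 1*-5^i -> [1, -5, 25, -125, 625]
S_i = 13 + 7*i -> [13, 20, 27, 34, 41]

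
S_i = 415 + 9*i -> [415, 424, 433, 442, 451]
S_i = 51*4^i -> [51, 204, 816, 3264, 13056]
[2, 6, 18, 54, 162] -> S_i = 2*3^i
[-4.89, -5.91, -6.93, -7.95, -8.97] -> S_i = -4.89 + -1.02*i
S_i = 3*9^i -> [3, 27, 243, 2187, 19683]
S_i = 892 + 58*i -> [892, 950, 1008, 1066, 1124]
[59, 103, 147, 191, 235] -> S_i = 59 + 44*i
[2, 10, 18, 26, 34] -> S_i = 2 + 8*i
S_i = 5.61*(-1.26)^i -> [5.61, -7.07, 8.91, -11.22, 14.14]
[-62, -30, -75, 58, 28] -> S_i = Random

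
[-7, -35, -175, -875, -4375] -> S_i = -7*5^i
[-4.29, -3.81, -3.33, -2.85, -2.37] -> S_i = -4.29 + 0.48*i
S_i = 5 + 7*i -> [5, 12, 19, 26, 33]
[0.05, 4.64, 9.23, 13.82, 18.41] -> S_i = 0.05 + 4.59*i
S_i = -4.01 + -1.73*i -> [-4.01, -5.74, -7.47, -9.2, -10.93]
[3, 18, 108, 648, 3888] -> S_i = 3*6^i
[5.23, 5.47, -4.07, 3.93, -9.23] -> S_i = Random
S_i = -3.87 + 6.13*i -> [-3.87, 2.26, 8.39, 14.52, 20.65]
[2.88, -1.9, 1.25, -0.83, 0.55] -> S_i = 2.88*(-0.66)^i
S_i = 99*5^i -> [99, 495, 2475, 12375, 61875]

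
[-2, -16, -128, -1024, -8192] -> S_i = -2*8^i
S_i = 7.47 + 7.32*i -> [7.47, 14.79, 22.11, 29.43, 36.75]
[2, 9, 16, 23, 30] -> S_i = 2 + 7*i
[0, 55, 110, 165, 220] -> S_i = 0 + 55*i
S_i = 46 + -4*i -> [46, 42, 38, 34, 30]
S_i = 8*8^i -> [8, 64, 512, 4096, 32768]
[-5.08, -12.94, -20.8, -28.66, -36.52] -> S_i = -5.08 + -7.86*i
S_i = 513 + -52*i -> [513, 461, 409, 357, 305]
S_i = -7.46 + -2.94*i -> [-7.46, -10.4, -13.34, -16.28, -19.22]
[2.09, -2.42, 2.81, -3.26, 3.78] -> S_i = 2.09*(-1.16)^i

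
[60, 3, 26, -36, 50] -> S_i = Random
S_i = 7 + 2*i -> [7, 9, 11, 13, 15]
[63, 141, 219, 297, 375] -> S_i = 63 + 78*i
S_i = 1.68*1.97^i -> [1.68, 3.31, 6.52, 12.84, 25.3]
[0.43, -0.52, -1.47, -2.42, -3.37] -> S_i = 0.43 + -0.95*i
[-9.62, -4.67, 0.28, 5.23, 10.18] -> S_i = -9.62 + 4.95*i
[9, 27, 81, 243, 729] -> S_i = 9*3^i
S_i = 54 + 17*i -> [54, 71, 88, 105, 122]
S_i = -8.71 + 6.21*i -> [-8.71, -2.5, 3.71, 9.92, 16.13]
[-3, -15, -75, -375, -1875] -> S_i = -3*5^i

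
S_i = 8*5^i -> [8, 40, 200, 1000, 5000]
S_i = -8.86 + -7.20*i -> [-8.86, -16.06, -23.26, -30.46, -37.66]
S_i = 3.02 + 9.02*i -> [3.02, 12.04, 21.06, 30.08, 39.1]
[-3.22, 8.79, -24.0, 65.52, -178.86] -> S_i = -3.22*(-2.73)^i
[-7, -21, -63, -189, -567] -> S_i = -7*3^i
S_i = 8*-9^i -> [8, -72, 648, -5832, 52488]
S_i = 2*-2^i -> [2, -4, 8, -16, 32]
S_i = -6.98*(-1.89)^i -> [-6.98, 13.19, -24.93, 47.12, -89.06]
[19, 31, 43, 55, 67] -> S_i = 19 + 12*i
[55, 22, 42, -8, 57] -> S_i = Random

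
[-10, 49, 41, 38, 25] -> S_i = Random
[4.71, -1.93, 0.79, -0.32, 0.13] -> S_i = 4.71*(-0.41)^i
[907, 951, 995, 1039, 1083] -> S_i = 907 + 44*i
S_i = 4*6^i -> [4, 24, 144, 864, 5184]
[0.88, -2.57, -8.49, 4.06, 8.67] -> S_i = Random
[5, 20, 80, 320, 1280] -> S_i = 5*4^i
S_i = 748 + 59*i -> [748, 807, 866, 925, 984]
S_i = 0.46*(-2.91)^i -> [0.46, -1.34, 3.9, -11.34, 32.99]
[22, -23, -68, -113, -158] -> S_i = 22 + -45*i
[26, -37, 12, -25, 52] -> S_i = Random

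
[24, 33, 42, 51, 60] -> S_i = 24 + 9*i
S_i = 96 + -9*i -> [96, 87, 78, 69, 60]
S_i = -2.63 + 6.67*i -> [-2.63, 4.04, 10.71, 17.38, 24.05]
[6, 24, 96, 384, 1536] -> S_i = 6*4^i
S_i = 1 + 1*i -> [1, 2, 3, 4, 5]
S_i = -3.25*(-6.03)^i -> [-3.25, 19.6, -118.17, 712.58, -4296.87]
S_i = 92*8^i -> [92, 736, 5888, 47104, 376832]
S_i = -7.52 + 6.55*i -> [-7.52, -0.97, 5.58, 12.13, 18.68]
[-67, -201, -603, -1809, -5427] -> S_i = -67*3^i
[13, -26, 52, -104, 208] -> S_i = 13*-2^i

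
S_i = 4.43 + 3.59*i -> [4.43, 8.02, 11.61, 15.2, 18.79]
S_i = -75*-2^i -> [-75, 150, -300, 600, -1200]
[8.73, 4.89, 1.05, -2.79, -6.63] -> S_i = 8.73 + -3.84*i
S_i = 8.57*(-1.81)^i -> [8.57, -15.51, 28.08, -50.82, 91.98]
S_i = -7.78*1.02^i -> [-7.78, -7.94, -8.09, -8.26, -8.42]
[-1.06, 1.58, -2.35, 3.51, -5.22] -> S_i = -1.06*(-1.49)^i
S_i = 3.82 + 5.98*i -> [3.82, 9.8, 15.78, 21.76, 27.74]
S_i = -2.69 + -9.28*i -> [-2.69, -11.97, -21.25, -30.53, -39.81]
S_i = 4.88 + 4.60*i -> [4.88, 9.48, 14.08, 18.68, 23.28]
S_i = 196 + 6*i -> [196, 202, 208, 214, 220]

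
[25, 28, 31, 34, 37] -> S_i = 25 + 3*i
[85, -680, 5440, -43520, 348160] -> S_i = 85*-8^i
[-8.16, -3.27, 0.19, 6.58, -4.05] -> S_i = Random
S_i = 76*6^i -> [76, 456, 2736, 16416, 98496]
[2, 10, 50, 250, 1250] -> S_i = 2*5^i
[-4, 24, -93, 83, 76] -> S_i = Random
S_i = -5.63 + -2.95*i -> [-5.63, -8.58, -11.53, -14.48, -17.43]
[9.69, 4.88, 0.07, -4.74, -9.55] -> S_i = 9.69 + -4.81*i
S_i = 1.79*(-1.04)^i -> [1.79, -1.86, 1.94, -2.01, 2.09]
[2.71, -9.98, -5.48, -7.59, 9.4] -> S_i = Random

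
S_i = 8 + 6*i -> [8, 14, 20, 26, 32]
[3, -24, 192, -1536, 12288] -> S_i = 3*-8^i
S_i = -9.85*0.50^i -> [-9.85, -4.92, -2.46, -1.23, -0.62]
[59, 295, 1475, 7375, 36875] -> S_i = 59*5^i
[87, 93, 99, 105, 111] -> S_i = 87 + 6*i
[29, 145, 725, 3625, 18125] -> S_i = 29*5^i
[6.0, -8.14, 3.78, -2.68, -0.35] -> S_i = Random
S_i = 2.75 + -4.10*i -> [2.75, -1.35, -5.45, -9.55, -13.65]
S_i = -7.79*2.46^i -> [-7.79, -19.16, -47.14, -115.97, -285.28]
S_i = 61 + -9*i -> [61, 52, 43, 34, 25]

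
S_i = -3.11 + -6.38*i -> [-3.11, -9.49, -15.87, -22.25, -28.63]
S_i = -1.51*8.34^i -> [-1.51, -12.59, -105.03, -875.94, -7305.35]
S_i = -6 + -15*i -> [-6, -21, -36, -51, -66]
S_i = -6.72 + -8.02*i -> [-6.72, -14.74, -22.76, -30.78, -38.8]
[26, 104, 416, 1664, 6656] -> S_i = 26*4^i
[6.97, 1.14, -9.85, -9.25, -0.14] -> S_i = Random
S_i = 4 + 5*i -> [4, 9, 14, 19, 24]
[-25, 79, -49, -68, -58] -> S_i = Random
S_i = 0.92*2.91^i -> [0.92, 2.68, 7.79, 22.67, 65.97]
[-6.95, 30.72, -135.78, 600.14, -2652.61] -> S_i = -6.95*(-4.42)^i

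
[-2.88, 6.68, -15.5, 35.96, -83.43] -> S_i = -2.88*(-2.32)^i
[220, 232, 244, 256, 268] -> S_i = 220 + 12*i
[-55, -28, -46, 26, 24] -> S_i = Random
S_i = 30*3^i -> [30, 90, 270, 810, 2430]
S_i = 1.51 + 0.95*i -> [1.51, 2.46, 3.41, 4.36, 5.31]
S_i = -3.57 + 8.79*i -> [-3.57, 5.22, 14.01, 22.8, 31.59]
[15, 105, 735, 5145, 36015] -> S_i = 15*7^i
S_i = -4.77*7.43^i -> [-4.77, -35.44, -263.33, -1956.52, -14536.96]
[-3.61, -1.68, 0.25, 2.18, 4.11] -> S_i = -3.61 + 1.93*i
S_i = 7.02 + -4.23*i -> [7.02, 2.79, -1.44, -5.67, -9.9]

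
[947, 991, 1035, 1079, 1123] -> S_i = 947 + 44*i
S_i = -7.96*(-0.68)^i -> [-7.96, 5.41, -3.68, 2.5, -1.7]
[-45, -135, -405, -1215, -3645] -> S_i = -45*3^i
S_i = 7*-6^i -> [7, -42, 252, -1512, 9072]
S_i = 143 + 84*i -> [143, 227, 311, 395, 479]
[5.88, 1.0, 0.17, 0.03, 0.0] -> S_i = 5.88*0.17^i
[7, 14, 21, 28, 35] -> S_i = 7 + 7*i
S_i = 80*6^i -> [80, 480, 2880, 17280, 103680]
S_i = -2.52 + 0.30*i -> [-2.52, -2.22, -1.92, -1.62, -1.32]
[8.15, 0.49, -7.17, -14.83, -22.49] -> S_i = 8.15 + -7.66*i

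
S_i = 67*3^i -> [67, 201, 603, 1809, 5427]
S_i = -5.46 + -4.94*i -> [-5.46, -10.4, -15.34, -20.28, -25.22]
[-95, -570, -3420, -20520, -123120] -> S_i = -95*6^i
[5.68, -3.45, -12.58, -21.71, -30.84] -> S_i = 5.68 + -9.13*i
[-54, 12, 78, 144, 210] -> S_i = -54 + 66*i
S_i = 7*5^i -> [7, 35, 175, 875, 4375]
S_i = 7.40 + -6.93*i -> [7.4, 0.47, -6.46, -13.39, -20.32]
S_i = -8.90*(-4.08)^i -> [-8.9, 36.31, -148.15, 604.46, -2466.21]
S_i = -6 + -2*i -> [-6, -8, -10, -12, -14]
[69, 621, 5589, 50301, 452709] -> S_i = 69*9^i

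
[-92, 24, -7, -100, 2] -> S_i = Random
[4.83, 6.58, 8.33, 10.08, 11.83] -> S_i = 4.83 + 1.75*i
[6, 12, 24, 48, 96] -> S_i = 6*2^i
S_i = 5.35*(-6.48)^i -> [5.35, -34.67, 224.65, -1455.72, 9433.09]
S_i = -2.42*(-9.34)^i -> [-2.42, 22.6, -211.11, 1971.77, -18416.32]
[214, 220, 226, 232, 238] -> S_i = 214 + 6*i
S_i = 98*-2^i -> [98, -196, 392, -784, 1568]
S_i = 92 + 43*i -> [92, 135, 178, 221, 264]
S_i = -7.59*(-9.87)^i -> [-7.59, 74.91, -739.39, 7297.82, -72029.5]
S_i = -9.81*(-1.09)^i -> [-9.81, 10.69, -11.66, 12.7, -13.85]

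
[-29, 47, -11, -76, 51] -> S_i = Random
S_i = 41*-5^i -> [41, -205, 1025, -5125, 25625]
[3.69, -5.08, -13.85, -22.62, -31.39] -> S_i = 3.69 + -8.77*i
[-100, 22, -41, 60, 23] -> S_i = Random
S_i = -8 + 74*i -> [-8, 66, 140, 214, 288]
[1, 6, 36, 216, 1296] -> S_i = 1*6^i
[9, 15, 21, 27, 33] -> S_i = 9 + 6*i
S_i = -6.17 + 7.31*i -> [-6.17, 1.14, 8.45, 15.76, 23.07]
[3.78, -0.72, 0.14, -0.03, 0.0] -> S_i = 3.78*(-0.19)^i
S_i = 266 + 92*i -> [266, 358, 450, 542, 634]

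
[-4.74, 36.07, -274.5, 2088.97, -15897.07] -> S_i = -4.74*(-7.61)^i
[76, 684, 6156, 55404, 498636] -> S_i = 76*9^i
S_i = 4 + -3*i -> [4, 1, -2, -5, -8]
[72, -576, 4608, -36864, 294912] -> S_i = 72*-8^i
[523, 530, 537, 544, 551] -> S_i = 523 + 7*i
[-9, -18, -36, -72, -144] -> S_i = -9*2^i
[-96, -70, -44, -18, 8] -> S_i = -96 + 26*i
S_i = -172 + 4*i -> [-172, -168, -164, -160, -156]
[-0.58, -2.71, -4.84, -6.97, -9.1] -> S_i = -0.58 + -2.13*i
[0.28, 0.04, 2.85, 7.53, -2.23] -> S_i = Random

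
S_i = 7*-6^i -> [7, -42, 252, -1512, 9072]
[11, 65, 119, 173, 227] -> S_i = 11 + 54*i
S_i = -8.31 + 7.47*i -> [-8.31, -0.84, 6.63, 14.1, 21.57]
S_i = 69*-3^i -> [69, -207, 621, -1863, 5589]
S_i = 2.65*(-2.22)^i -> [2.65, -5.88, 13.06, -28.99, 64.37]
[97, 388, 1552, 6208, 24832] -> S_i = 97*4^i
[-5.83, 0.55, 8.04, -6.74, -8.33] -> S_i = Random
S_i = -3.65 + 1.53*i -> [-3.65, -2.12, -0.59, 0.94, 2.47]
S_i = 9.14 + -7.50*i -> [9.14, 1.64, -5.86, -13.36, -20.86]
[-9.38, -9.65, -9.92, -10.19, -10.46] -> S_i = -9.38 + -0.27*i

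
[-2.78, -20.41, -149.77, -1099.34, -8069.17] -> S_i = -2.78*7.34^i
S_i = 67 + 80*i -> [67, 147, 227, 307, 387]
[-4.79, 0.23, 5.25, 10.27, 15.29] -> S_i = -4.79 + 5.02*i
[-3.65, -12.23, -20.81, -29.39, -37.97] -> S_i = -3.65 + -8.58*i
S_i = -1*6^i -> [-1, -6, -36, -216, -1296]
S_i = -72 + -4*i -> [-72, -76, -80, -84, -88]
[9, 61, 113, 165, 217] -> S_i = 9 + 52*i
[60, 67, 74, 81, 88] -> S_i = 60 + 7*i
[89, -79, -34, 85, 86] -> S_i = Random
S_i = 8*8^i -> [8, 64, 512, 4096, 32768]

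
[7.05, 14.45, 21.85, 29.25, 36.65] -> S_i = 7.05 + 7.40*i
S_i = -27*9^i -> [-27, -243, -2187, -19683, -177147]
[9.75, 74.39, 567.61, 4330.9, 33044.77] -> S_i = 9.75*7.63^i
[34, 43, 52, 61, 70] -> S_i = 34 + 9*i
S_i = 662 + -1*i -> [662, 661, 660, 659, 658]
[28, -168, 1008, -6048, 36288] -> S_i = 28*-6^i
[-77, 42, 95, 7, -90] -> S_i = Random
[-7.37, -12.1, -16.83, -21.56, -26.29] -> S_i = -7.37 + -4.73*i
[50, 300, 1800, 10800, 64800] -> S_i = 50*6^i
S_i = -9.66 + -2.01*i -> [-9.66, -11.67, -13.68, -15.69, -17.7]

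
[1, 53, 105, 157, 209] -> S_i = 1 + 52*i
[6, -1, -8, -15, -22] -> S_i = 6 + -7*i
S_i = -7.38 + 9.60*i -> [-7.38, 2.22, 11.82, 21.42, 31.02]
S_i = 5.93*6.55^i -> [5.93, 38.84, 254.41, 1666.4, 10914.9]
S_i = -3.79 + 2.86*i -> [-3.79, -0.93, 1.93, 4.79, 7.65]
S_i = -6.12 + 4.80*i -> [-6.12, -1.32, 3.48, 8.28, 13.08]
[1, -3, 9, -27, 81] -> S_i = 1*-3^i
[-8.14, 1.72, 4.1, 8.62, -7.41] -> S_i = Random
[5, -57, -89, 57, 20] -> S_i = Random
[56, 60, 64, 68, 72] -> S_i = 56 + 4*i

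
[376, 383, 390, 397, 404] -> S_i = 376 + 7*i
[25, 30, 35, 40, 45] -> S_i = 25 + 5*i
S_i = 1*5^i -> [1, 5, 25, 125, 625]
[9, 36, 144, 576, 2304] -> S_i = 9*4^i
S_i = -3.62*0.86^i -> [-3.62, -3.11, -2.68, -2.3, -1.98]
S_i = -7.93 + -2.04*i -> [-7.93, -9.97, -12.01, -14.05, -16.09]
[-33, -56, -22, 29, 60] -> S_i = Random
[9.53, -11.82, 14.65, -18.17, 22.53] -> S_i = 9.53*(-1.24)^i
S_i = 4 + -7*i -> [4, -3, -10, -17, -24]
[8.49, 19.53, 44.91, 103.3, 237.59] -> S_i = 8.49*2.30^i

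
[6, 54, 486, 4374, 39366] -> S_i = 6*9^i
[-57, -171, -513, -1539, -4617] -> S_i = -57*3^i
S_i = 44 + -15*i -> [44, 29, 14, -1, -16]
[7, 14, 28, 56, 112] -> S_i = 7*2^i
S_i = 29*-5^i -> [29, -145, 725, -3625, 18125]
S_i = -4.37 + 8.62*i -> [-4.37, 4.25, 12.87, 21.49, 30.11]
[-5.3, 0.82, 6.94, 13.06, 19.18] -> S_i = -5.30 + 6.12*i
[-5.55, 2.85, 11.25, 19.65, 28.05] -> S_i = -5.55 + 8.40*i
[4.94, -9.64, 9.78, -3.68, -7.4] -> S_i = Random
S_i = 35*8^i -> [35, 280, 2240, 17920, 143360]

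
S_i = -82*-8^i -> [-82, 656, -5248, 41984, -335872]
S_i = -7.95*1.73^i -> [-7.95, -13.75, -23.79, -41.16, -71.21]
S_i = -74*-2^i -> [-74, 148, -296, 592, -1184]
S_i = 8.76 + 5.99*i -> [8.76, 14.75, 20.74, 26.73, 32.72]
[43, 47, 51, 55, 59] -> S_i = 43 + 4*i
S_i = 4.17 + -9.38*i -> [4.17, -5.21, -14.59, -23.97, -33.35]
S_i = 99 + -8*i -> [99, 91, 83, 75, 67]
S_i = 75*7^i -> [75, 525, 3675, 25725, 180075]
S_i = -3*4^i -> [-3, -12, -48, -192, -768]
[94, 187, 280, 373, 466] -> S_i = 94 + 93*i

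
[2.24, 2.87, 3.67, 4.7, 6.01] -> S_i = 2.24*1.28^i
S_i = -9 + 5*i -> [-9, -4, 1, 6, 11]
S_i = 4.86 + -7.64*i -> [4.86, -2.78, -10.42, -18.06, -25.7]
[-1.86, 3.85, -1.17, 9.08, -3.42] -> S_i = Random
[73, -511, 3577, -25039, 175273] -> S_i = 73*-7^i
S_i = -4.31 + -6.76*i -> [-4.31, -11.07, -17.83, -24.59, -31.35]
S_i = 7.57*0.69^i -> [7.57, 5.22, 3.6, 2.49, 1.72]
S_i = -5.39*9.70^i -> [-5.39, -52.28, -507.15, -4919.31, -47717.28]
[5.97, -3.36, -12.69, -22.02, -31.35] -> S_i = 5.97 + -9.33*i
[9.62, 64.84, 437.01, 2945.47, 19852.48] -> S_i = 9.62*6.74^i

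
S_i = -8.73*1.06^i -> [-8.73, -9.25, -9.81, -10.4, -11.02]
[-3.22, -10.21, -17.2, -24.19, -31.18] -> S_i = -3.22 + -6.99*i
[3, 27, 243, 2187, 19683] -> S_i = 3*9^i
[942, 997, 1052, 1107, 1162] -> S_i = 942 + 55*i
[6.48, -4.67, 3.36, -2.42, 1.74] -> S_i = 6.48*(-0.72)^i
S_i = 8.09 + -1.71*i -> [8.09, 6.38, 4.67, 2.96, 1.25]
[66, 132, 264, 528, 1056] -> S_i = 66*2^i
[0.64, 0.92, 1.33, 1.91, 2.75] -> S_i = 0.64*1.44^i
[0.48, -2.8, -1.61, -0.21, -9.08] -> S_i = Random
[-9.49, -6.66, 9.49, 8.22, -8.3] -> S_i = Random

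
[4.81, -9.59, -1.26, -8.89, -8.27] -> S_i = Random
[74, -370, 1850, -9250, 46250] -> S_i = 74*-5^i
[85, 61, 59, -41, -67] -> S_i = Random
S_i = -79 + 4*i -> [-79, -75, -71, -67, -63]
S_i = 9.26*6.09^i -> [9.26, 56.39, 343.44, 2091.52, 12737.38]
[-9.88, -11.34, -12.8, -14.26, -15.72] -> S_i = -9.88 + -1.46*i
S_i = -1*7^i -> [-1, -7, -49, -343, -2401]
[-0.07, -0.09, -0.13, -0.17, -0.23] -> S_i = -0.07*1.34^i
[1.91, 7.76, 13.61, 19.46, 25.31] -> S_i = 1.91 + 5.85*i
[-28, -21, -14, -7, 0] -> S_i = -28 + 7*i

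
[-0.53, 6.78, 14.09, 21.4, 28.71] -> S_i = -0.53 + 7.31*i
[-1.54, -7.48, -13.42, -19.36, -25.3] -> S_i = -1.54 + -5.94*i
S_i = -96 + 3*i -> [-96, -93, -90, -87, -84]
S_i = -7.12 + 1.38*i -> [-7.12, -5.74, -4.36, -2.98, -1.6]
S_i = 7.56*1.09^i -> [7.56, 8.24, 8.98, 9.79, 10.67]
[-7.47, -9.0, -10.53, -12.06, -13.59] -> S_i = -7.47 + -1.53*i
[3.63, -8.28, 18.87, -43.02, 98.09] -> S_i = 3.63*(-2.28)^i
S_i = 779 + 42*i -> [779, 821, 863, 905, 947]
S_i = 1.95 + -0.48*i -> [1.95, 1.47, 0.99, 0.51, 0.03]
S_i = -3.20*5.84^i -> [-3.2, -18.69, -109.14, -637.37, -3722.21]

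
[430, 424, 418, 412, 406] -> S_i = 430 + -6*i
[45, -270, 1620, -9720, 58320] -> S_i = 45*-6^i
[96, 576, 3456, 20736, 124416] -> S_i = 96*6^i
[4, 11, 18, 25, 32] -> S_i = 4 + 7*i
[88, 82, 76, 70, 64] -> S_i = 88 + -6*i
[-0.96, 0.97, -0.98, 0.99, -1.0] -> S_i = -0.96*(-1.01)^i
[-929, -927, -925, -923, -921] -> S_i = -929 + 2*i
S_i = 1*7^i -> [1, 7, 49, 343, 2401]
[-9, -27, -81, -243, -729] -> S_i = -9*3^i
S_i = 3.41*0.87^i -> [3.41, 2.97, 2.58, 2.25, 1.95]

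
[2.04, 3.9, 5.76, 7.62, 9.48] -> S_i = 2.04 + 1.86*i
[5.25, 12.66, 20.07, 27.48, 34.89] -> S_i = 5.25 + 7.41*i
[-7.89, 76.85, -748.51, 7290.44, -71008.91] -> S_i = -7.89*(-9.74)^i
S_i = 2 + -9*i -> [2, -7, -16, -25, -34]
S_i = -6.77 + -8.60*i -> [-6.77, -15.37, -23.97, -32.57, -41.17]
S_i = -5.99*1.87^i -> [-5.99, -11.2, -20.95, -39.17, -73.25]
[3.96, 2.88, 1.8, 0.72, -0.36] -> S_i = 3.96 + -1.08*i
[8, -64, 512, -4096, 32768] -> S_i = 8*-8^i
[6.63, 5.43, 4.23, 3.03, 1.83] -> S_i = 6.63 + -1.20*i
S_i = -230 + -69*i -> [-230, -299, -368, -437, -506]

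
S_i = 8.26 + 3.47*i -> [8.26, 11.73, 15.2, 18.67, 22.14]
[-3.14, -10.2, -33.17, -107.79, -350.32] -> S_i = -3.14*3.25^i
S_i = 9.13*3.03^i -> [9.13, 27.66, 83.82, 253.98, 769.56]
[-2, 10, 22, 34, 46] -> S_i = -2 + 12*i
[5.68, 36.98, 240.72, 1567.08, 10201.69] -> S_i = 5.68*6.51^i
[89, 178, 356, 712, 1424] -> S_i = 89*2^i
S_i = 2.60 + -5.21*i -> [2.6, -2.61, -7.82, -13.03, -18.24]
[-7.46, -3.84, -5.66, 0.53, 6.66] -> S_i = Random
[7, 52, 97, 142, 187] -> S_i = 7 + 45*i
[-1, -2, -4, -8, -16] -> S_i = -1*2^i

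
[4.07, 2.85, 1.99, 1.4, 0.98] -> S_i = 4.07*0.70^i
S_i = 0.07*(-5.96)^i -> [0.07, -0.42, 2.49, -14.82, 88.32]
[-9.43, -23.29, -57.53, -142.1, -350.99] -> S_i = -9.43*2.47^i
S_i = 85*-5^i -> [85, -425, 2125, -10625, 53125]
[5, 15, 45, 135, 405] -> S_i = 5*3^i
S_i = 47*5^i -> [47, 235, 1175, 5875, 29375]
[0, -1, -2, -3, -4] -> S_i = 0 + -1*i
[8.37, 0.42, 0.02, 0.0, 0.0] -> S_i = 8.37*0.05^i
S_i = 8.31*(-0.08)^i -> [8.31, -0.66, 0.05, -0.0, 0.0]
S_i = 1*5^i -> [1, 5, 25, 125, 625]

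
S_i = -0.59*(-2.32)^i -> [-0.59, 1.37, -3.18, 7.37, -17.09]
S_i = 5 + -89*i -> [5, -84, -173, -262, -351]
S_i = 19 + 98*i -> [19, 117, 215, 313, 411]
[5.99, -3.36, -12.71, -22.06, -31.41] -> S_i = 5.99 + -9.35*i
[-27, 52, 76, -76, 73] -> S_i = Random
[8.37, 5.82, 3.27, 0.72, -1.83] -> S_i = 8.37 + -2.55*i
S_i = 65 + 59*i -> [65, 124, 183, 242, 301]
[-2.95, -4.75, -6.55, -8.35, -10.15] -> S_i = -2.95 + -1.80*i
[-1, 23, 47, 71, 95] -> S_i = -1 + 24*i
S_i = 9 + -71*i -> [9, -62, -133, -204, -275]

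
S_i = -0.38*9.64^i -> [-0.38, -3.66, -35.31, -340.42, -3281.65]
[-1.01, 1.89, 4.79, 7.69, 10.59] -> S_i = -1.01 + 2.90*i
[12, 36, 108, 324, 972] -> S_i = 12*3^i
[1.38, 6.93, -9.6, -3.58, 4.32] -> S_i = Random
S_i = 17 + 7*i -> [17, 24, 31, 38, 45]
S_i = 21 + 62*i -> [21, 83, 145, 207, 269]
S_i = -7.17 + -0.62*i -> [-7.17, -7.79, -8.41, -9.03, -9.65]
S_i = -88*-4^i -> [-88, 352, -1408, 5632, -22528]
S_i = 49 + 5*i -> [49, 54, 59, 64, 69]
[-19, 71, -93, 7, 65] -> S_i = Random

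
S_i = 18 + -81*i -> [18, -63, -144, -225, -306]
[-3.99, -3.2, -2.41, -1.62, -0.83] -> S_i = -3.99 + 0.79*i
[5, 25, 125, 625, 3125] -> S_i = 5*5^i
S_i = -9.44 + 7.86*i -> [-9.44, -1.58, 6.28, 14.14, 22.0]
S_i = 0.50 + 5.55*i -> [0.5, 6.05, 11.6, 17.15, 22.7]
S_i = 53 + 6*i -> [53, 59, 65, 71, 77]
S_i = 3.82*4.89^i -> [3.82, 18.68, 91.34, 446.67, 2184.23]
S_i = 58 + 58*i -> [58, 116, 174, 232, 290]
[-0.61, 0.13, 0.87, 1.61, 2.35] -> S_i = -0.61 + 0.74*i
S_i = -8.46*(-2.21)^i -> [-8.46, 18.7, -41.32, 91.32, -201.81]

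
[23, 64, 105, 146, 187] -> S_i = 23 + 41*i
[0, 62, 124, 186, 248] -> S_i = 0 + 62*i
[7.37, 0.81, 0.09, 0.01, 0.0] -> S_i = 7.37*0.11^i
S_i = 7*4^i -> [7, 28, 112, 448, 1792]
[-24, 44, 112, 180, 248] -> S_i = -24 + 68*i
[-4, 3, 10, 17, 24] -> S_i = -4 + 7*i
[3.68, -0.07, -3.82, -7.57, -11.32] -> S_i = 3.68 + -3.75*i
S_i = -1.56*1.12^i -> [-1.56, -1.75, -1.96, -2.19, -2.45]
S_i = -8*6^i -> [-8, -48, -288, -1728, -10368]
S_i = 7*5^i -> [7, 35, 175, 875, 4375]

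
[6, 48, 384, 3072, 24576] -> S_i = 6*8^i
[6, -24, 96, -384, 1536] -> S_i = 6*-4^i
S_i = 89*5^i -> [89, 445, 2225, 11125, 55625]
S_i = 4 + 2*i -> [4, 6, 8, 10, 12]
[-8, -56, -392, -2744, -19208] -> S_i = -8*7^i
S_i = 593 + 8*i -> [593, 601, 609, 617, 625]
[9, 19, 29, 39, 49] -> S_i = 9 + 10*i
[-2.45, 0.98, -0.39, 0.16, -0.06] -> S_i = -2.45*(-0.40)^i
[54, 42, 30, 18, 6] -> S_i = 54 + -12*i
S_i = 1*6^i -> [1, 6, 36, 216, 1296]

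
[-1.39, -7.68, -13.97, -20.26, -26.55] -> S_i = -1.39 + -6.29*i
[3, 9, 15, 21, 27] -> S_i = 3 + 6*i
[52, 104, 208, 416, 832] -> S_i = 52*2^i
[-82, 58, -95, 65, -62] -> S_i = Random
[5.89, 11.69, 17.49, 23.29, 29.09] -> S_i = 5.89 + 5.80*i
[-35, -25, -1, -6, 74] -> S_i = Random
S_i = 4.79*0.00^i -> [4.79, 0.0, 0.0, 0.0, 0.0]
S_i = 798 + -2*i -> [798, 796, 794, 792, 790]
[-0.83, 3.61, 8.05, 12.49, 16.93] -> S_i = -0.83 + 4.44*i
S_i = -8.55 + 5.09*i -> [-8.55, -3.46, 1.63, 6.72, 11.81]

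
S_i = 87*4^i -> [87, 348, 1392, 5568, 22272]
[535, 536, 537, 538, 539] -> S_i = 535 + 1*i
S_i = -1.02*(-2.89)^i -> [-1.02, 2.95, -8.52, 24.62, -71.15]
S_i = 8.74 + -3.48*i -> [8.74, 5.26, 1.78, -1.7, -5.18]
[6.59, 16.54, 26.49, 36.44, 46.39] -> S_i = 6.59 + 9.95*i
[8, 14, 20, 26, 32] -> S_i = 8 + 6*i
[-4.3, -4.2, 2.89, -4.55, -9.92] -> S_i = Random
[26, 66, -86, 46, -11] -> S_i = Random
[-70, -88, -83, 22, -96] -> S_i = Random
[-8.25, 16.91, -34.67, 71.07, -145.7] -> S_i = -8.25*(-2.05)^i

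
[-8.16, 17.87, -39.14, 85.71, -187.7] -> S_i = -8.16*(-2.19)^i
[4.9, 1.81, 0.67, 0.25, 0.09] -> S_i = 4.90*0.37^i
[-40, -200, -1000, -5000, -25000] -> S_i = -40*5^i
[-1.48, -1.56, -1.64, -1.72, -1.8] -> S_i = -1.48 + -0.08*i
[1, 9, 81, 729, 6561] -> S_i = 1*9^i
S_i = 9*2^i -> [9, 18, 36, 72, 144]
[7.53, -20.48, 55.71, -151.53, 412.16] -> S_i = 7.53*(-2.72)^i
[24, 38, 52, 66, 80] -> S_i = 24 + 14*i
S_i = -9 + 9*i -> [-9, 0, 9, 18, 27]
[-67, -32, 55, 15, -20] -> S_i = Random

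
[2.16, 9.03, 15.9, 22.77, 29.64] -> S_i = 2.16 + 6.87*i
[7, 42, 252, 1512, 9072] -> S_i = 7*6^i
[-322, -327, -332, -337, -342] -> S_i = -322 + -5*i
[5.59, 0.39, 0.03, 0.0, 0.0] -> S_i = 5.59*0.07^i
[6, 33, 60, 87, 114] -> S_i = 6 + 27*i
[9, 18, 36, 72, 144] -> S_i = 9*2^i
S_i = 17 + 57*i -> [17, 74, 131, 188, 245]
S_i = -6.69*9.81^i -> [-6.69, -65.63, -643.82, -6315.87, -61958.68]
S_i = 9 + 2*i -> [9, 11, 13, 15, 17]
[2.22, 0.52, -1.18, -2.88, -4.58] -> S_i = 2.22 + -1.70*i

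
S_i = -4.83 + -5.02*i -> [-4.83, -9.85, -14.87, -19.89, -24.91]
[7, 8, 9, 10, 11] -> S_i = 7 + 1*i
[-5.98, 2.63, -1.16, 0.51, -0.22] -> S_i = -5.98*(-0.44)^i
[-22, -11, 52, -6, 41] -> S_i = Random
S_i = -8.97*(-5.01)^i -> [-8.97, 44.94, -225.15, 1127.99, -5651.23]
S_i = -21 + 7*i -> [-21, -14, -7, 0, 7]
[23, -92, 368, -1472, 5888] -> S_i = 23*-4^i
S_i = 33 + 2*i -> [33, 35, 37, 39, 41]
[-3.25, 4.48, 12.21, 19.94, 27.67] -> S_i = -3.25 + 7.73*i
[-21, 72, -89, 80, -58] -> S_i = Random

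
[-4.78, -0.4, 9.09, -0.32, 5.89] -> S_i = Random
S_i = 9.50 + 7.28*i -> [9.5, 16.78, 24.06, 31.34, 38.62]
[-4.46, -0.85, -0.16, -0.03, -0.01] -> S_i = -4.46*0.19^i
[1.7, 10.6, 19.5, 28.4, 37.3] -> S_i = 1.70 + 8.90*i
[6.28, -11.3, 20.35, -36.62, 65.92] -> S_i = 6.28*(-1.80)^i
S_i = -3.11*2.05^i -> [-3.11, -6.38, -13.07, -26.79, -54.93]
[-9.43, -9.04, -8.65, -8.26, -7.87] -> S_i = -9.43 + 0.39*i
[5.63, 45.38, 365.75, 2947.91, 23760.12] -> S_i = 5.63*8.06^i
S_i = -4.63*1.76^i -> [-4.63, -8.15, -14.34, -25.24, -44.43]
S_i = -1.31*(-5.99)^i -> [-1.31, 7.85, -47.0, 281.55, -1686.47]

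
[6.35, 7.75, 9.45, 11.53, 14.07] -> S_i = 6.35*1.22^i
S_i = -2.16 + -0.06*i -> [-2.16, -2.22, -2.28, -2.34, -2.4]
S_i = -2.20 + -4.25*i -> [-2.2, -6.45, -10.7, -14.95, -19.2]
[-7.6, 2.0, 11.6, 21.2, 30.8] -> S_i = -7.60 + 9.60*i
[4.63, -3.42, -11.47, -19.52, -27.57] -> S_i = 4.63 + -8.05*i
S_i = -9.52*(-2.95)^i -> [-9.52, 28.08, -82.85, 244.4, -720.98]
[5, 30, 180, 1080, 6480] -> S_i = 5*6^i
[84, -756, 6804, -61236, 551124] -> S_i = 84*-9^i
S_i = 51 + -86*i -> [51, -35, -121, -207, -293]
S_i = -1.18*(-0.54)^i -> [-1.18, 0.64, -0.34, 0.19, -0.1]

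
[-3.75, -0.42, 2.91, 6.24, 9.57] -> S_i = -3.75 + 3.33*i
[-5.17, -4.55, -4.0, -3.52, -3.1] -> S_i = -5.17*0.88^i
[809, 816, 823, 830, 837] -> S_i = 809 + 7*i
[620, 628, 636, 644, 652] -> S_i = 620 + 8*i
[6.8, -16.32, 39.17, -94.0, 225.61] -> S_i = 6.80*(-2.40)^i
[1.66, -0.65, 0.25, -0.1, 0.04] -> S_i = 1.66*(-0.39)^i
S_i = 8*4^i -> [8, 32, 128, 512, 2048]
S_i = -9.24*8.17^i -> [-9.24, -75.49, -616.76, -5038.93, -41168.04]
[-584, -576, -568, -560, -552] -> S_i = -584 + 8*i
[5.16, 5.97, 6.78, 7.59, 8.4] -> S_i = 5.16 + 0.81*i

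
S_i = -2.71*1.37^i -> [-2.71, -3.71, -5.09, -6.97, -9.55]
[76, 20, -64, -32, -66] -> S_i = Random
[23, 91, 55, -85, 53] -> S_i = Random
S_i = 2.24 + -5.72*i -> [2.24, -3.48, -9.2, -14.92, -20.64]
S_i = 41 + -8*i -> [41, 33, 25, 17, 9]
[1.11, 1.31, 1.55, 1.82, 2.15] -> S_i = 1.11*1.18^i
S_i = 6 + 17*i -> [6, 23, 40, 57, 74]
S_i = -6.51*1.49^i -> [-6.51, -9.7, -14.45, -21.53, -32.09]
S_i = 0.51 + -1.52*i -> [0.51, -1.01, -2.53, -4.05, -5.57]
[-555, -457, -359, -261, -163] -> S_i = -555 + 98*i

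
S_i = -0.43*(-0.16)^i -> [-0.43, 0.07, -0.01, 0.0, -0.0]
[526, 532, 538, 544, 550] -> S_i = 526 + 6*i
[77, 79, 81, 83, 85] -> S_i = 77 + 2*i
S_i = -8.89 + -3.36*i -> [-8.89, -12.25, -15.61, -18.97, -22.33]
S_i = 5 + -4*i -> [5, 1, -3, -7, -11]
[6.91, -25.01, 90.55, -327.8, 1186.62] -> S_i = 6.91*(-3.62)^i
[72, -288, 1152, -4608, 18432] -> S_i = 72*-4^i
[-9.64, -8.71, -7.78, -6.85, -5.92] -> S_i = -9.64 + 0.93*i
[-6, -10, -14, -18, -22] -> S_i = -6 + -4*i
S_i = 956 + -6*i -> [956, 950, 944, 938, 932]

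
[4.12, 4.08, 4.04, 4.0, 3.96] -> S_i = 4.12*0.99^i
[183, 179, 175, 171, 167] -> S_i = 183 + -4*i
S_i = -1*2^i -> [-1, -2, -4, -8, -16]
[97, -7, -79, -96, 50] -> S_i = Random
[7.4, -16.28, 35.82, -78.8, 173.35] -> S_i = 7.40*(-2.20)^i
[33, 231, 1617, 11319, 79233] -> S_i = 33*7^i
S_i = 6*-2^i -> [6, -12, 24, -48, 96]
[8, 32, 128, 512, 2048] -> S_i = 8*4^i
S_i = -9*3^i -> [-9, -27, -81, -243, -729]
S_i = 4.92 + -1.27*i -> [4.92, 3.65, 2.38, 1.11, -0.16]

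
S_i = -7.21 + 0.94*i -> [-7.21, -6.27, -5.33, -4.39, -3.45]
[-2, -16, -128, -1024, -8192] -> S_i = -2*8^i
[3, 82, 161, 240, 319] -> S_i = 3 + 79*i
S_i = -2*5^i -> [-2, -10, -50, -250, -1250]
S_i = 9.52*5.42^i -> [9.52, 51.6, 279.66, 1515.78, 8215.5]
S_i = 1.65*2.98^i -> [1.65, 4.92, 14.65, 43.66, 130.12]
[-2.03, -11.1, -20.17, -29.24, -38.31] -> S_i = -2.03 + -9.07*i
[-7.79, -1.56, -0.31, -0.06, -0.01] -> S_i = -7.79*0.20^i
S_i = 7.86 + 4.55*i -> [7.86, 12.41, 16.96, 21.51, 26.06]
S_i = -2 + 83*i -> [-2, 81, 164, 247, 330]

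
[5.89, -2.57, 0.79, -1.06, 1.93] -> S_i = Random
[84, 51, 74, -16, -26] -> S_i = Random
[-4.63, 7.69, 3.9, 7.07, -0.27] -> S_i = Random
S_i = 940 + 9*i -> [940, 949, 958, 967, 976]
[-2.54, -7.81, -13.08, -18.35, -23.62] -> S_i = -2.54 + -5.27*i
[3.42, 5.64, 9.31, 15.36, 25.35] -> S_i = 3.42*1.65^i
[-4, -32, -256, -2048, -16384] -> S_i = -4*8^i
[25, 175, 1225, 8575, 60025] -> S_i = 25*7^i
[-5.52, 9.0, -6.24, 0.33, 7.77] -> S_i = Random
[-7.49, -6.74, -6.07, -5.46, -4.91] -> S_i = -7.49*0.90^i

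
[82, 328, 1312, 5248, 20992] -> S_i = 82*4^i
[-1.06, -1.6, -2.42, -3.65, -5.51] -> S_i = -1.06*1.51^i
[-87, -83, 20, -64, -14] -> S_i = Random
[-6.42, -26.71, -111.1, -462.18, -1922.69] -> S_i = -6.42*4.16^i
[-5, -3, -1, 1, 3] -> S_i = -5 + 2*i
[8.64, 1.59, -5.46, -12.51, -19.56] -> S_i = 8.64 + -7.05*i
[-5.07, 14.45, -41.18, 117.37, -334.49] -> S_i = -5.07*(-2.85)^i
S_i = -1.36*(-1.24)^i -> [-1.36, 1.69, -2.09, 2.59, -3.22]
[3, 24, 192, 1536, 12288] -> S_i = 3*8^i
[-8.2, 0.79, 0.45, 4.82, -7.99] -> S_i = Random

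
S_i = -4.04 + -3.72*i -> [-4.04, -7.76, -11.48, -15.2, -18.92]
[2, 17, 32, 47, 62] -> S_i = 2 + 15*i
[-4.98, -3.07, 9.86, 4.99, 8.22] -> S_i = Random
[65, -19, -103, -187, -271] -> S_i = 65 + -84*i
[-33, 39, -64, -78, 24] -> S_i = Random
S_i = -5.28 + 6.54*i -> [-5.28, 1.26, 7.8, 14.34, 20.88]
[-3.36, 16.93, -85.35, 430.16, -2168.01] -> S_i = -3.36*(-5.04)^i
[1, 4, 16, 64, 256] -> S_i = 1*4^i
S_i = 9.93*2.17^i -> [9.93, 21.55, 46.76, 101.47, 220.19]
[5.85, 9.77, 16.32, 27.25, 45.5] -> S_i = 5.85*1.67^i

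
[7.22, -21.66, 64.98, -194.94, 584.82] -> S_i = 7.22*(-3.00)^i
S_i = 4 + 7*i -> [4, 11, 18, 25, 32]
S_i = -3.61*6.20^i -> [-3.61, -22.38, -138.77, -860.36, -5334.26]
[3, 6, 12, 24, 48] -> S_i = 3*2^i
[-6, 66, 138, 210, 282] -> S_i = -6 + 72*i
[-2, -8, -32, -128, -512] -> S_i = -2*4^i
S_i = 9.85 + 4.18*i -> [9.85, 14.03, 18.21, 22.39, 26.57]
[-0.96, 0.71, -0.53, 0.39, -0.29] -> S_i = -0.96*(-0.74)^i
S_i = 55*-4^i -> [55, -220, 880, -3520, 14080]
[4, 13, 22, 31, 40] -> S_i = 4 + 9*i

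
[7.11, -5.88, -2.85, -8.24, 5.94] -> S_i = Random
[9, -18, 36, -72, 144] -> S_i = 9*-2^i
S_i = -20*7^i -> [-20, -140, -980, -6860, -48020]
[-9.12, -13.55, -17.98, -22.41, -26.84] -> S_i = -9.12 + -4.43*i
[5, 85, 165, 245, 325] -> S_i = 5 + 80*i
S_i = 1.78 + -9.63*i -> [1.78, -7.85, -17.48, -27.11, -36.74]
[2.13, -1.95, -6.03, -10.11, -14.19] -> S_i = 2.13 + -4.08*i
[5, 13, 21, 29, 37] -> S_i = 5 + 8*i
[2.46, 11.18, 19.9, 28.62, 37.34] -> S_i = 2.46 + 8.72*i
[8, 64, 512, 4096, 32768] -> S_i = 8*8^i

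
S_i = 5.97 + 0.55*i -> [5.97, 6.52, 7.07, 7.62, 8.17]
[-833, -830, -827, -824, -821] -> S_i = -833 + 3*i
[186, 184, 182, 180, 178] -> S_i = 186 + -2*i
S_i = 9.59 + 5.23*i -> [9.59, 14.82, 20.05, 25.28, 30.51]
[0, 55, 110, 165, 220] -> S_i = 0 + 55*i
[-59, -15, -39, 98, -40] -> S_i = Random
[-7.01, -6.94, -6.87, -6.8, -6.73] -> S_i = -7.01*0.99^i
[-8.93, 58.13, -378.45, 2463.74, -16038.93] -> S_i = -8.93*(-6.51)^i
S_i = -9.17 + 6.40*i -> [-9.17, -2.77, 3.63, 10.03, 16.43]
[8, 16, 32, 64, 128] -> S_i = 8*2^i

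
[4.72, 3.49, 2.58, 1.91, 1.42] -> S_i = 4.72*0.74^i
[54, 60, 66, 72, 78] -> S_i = 54 + 6*i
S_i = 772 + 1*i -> [772, 773, 774, 775, 776]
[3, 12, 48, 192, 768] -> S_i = 3*4^i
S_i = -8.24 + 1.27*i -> [-8.24, -6.97, -5.7, -4.43, -3.16]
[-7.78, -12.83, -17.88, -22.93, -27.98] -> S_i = -7.78 + -5.05*i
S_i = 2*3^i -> [2, 6, 18, 54, 162]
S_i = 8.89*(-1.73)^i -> [8.89, -15.38, 26.61, -46.03, 79.63]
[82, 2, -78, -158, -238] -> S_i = 82 + -80*i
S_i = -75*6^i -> [-75, -450, -2700, -16200, -97200]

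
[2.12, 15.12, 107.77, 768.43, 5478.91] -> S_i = 2.12*7.13^i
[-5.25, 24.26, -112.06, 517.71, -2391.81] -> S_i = -5.25*(-4.62)^i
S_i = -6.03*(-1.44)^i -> [-6.03, 8.68, -12.5, 18.01, -25.93]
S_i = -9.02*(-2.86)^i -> [-9.02, 25.8, -73.78, 211.01, -603.49]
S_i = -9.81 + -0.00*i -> [-9.81, -9.81, -9.81, -9.81, -9.81]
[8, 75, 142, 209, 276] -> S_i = 8 + 67*i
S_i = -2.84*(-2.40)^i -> [-2.84, 6.82, -16.36, 39.26, -94.22]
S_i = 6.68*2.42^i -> [6.68, 16.17, 39.12, 94.67, 229.11]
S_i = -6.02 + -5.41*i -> [-6.02, -11.43, -16.84, -22.25, -27.66]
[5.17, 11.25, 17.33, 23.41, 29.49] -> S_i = 5.17 + 6.08*i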